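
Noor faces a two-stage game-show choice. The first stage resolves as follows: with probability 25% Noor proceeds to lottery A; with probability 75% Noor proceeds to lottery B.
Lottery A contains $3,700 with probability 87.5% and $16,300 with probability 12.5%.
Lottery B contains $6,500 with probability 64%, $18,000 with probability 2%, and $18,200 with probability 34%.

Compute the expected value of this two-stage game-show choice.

$9,349.75

EV(A) = 0.875 × 3700 + 0.125 × 16300 = 3237.5 + 2037.5 = 5275
EV(B) = 0.64 × 6500 + 0.02 × 18000 + 0.34 × 18200 = 4160 + 360 + 6188 = 10708
Overall = 0.25 × 5275 + 0.75 × 10708 = 1318.75 + 8031 = 9349.75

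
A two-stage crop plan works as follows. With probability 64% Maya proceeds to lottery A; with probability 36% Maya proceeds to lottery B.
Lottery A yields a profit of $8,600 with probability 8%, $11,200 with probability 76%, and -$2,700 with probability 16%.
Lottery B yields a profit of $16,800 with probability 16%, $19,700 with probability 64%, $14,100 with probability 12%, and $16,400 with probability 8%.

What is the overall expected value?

EV(A) = 0.08 × 8600 + 0.76 × 11200 + 0.16 × (-2700) = 688 + 8512 − 432 = 8768
EV(B) = 0.16 × 16800 + 0.64 × 19700 + 0.12 × 14100 + 0.08 × 16400 = 2688 + 12608 + 1692 + 1312 = 18300
Overall = 0.64 × 8768 + 0.36 × 18300 = 5611.52 + 6588 = 12199.52

$12,199.52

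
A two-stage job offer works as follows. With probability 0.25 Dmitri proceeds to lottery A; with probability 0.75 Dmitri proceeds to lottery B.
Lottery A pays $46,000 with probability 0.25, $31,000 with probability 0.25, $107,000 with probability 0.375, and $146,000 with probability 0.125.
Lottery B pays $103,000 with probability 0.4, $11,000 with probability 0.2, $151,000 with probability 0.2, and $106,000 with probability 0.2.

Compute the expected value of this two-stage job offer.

EV(A) = 0.25 × 46000 + 0.25 × 31000 + 0.375 × 107000 + 0.125 × 146000 = 11500 + 7750 + 40125 + 18250 = 77625
EV(B) = 0.4 × 103000 + 0.2 × 11000 + 0.2 × 151000 + 0.2 × 106000 = 41200 + 2200 + 30200 + 21200 = 94800
Overall = 0.25 × 77625 + 0.75 × 94800 = 19406.25 + 71100 = 90506.25

$90,506.25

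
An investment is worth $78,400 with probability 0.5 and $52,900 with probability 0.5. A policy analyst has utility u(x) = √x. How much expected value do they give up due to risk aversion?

E[u] = 0.5·√78400 + 0.5·√52900 = 0.5·280 + 0.5·230 = 255
CE = (255)² = 65025
Risk premium = EV − CE = 65650 − 65025 = 625

$625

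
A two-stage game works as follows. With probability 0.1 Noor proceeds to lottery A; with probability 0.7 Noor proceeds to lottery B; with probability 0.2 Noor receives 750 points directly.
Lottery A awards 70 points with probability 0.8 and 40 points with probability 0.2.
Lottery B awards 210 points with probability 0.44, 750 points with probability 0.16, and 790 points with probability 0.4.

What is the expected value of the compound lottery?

526.28 points

EV(A) = 0.8 × 70 + 0.2 × 40 = 56 + 8 = 64
EV(B) = 0.44 × 210 + 0.16 × 750 + 0.4 × 790 = 92.4 + 120 + 316 = 528.4
Branch C: 750 (certain)
Overall = 0.1 × 64 + 0.7 × 528.4 + 0.2 × 750 = 6.4 + 369.88 + 150 = 526.28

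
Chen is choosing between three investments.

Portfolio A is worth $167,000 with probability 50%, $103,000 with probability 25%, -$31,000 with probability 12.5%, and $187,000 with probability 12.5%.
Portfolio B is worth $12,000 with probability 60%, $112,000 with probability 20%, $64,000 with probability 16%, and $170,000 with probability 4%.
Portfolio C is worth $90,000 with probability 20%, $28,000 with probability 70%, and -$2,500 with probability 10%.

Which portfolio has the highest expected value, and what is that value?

Portfolio A ($128,750)

Portfolio A = 0.5 × 167000 + 0.25 × 103000 + 0.125 × (-31000) + 0.125 × 187000 = 83500 + 25750 − 3875 + 23375 = 128750
Portfolio B = 0.6 × 12000 + 0.2 × 112000 + 0.16 × 64000 + 0.04 × 170000 = 7200 + 22400 + 10240 + 6800 = 46640
Portfolio C = 0.2 × 90000 + 0.7 × 28000 + 0.1 × (-2500) = 18000 + 19600 − 250 = 37350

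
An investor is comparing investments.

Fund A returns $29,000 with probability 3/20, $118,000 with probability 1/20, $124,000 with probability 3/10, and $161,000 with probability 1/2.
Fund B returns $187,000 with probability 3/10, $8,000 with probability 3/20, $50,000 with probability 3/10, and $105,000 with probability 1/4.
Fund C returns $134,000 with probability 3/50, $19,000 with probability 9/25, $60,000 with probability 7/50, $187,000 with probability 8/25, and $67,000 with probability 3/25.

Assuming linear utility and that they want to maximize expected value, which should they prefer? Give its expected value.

Fund A = 3/20 × 29000 + 1/20 × 118000 + 3/10 × 124000 + 1/2 × 161000 = 4350 + 5900 + 37200 + 80500 = 127950
Fund B = 3/10 × 187000 + 3/20 × 8000 + 3/10 × 50000 + 1/4 × 105000 = 56100 + 1200 + 15000 + 26250 = 98550
Fund C = 3/50 × 134000 + 9/25 × 19000 + 7/50 × 60000 + 8/25 × 187000 + 3/25 × 67000 = 8040 + 6840 + 8400 + 59840 + 8040 = 91160

Fund A ($127,950)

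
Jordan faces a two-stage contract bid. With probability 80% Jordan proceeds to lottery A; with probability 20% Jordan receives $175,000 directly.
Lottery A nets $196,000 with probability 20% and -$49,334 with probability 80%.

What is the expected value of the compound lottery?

$34,786.24

EV(A) = 0.2 × 196000 + 0.8 × (-49334) = 39200 − 39467.2 = -267.2
Branch B: 175000 (certain)
Overall = 0.8 × (-267.2) + 0.2 × 175000 = -213.76 + 35000 = 34786.24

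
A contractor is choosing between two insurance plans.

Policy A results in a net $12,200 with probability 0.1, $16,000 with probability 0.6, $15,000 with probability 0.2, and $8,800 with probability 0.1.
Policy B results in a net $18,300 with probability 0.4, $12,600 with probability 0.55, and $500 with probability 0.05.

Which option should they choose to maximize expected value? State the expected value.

Policy A ($14,700)

Policy A = 0.1 × 12200 + 0.6 × 16000 + 0.2 × 15000 + 0.1 × 8800 = 1220 + 9600 + 3000 + 880 = 14700
Policy B = 0.4 × 18300 + 0.55 × 12600 + 0.05 × 500 = 7320 + 6930 + 25 = 14275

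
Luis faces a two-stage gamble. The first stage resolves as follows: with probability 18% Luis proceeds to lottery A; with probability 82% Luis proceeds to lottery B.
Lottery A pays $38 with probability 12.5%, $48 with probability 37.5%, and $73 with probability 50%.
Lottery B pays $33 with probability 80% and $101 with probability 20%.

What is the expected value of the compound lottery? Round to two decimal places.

$48.88

EV(A) = 0.125 × 38 + 0.375 × 48 + 0.5 × 73 = 4.75 + 18 + 36.5 = 59.25
EV(B) = 0.8 × 33 + 0.2 × 101 = 26.4 + 20.2 = 46.6
Overall = 0.18 × 59.25 + 0.82 × 46.6 = 10.665 + 38.212 = 48.877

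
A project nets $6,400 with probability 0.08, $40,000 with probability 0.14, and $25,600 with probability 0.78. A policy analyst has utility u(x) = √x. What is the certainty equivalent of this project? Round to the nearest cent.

$25,344.64

E[u] = 0.08·√6400 + 0.14·√40000 + 0.78·√25600 = 0.08·80 + 0.14·200 + 0.78·160 = 159.2
CE = (159.2)² = 25344.64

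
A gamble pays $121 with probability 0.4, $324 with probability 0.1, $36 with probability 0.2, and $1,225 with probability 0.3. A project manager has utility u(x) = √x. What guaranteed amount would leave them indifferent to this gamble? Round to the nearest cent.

E[u] = 0.4·√121 + 0.1·√324 + 0.2·√36 + 0.3·√1225 = 0.4·11 + 0.1·18 + 0.2·6 + 0.3·35 = 17.9
CE = (17.9)² = 320.41

$320.41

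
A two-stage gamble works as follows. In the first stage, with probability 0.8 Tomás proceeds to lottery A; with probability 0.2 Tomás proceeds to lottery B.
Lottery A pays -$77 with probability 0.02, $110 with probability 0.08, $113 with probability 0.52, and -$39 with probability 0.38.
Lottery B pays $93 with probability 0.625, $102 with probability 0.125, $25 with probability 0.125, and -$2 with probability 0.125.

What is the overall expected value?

EV(A) = 0.02 × (-77) + 0.08 × 110 + 0.52 × 113 + 0.38 × (-39) = -1.54 + 8.8 + 58.76 − 14.82 = 51.2
EV(B) = 0.625 × 93 + 0.125 × 102 + 0.125 × 25 + 0.125 × (-2) = 58.125 + 12.75 + 3.125 − 0.25 = 73.75
Overall = 0.8 × 51.2 + 0.2 × 73.75 = 40.96 + 14.75 = 55.71

$55.71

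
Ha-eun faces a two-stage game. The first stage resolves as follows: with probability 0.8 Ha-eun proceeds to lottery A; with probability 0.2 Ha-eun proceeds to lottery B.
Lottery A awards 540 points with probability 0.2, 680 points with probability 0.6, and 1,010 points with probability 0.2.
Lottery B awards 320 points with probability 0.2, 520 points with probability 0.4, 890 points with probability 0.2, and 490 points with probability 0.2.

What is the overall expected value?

684 points

EV(A) = 0.2 × 540 + 0.6 × 680 + 0.2 × 1010 = 108 + 408 + 202 = 718
EV(B) = 0.2 × 320 + 0.4 × 520 + 0.2 × 890 + 0.2 × 490 = 64 + 208 + 178 + 98 = 548
Overall = 0.8 × 718 + 0.2 × 548 = 574.4 + 109.6 = 684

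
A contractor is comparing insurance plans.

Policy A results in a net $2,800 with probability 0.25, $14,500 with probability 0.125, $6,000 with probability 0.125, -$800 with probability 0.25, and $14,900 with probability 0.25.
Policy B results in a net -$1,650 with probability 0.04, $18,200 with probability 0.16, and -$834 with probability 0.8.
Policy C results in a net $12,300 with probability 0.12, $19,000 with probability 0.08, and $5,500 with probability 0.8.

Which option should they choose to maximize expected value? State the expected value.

Policy C ($7,396)

Policy A = 0.25 × 2800 + 0.125 × 14500 + 0.125 × 6000 + 0.25 × (-800) + 0.25 × 14900 = 700 + 1812.5 + 750 − 200 + 3725 = 6787.5
Policy B = 0.04 × (-1650) + 0.16 × 18200 + 0.8 × (-834) = -66 + 2912 − 667.2 = 2178.8
Policy C = 0.12 × 12300 + 0.08 × 19000 + 0.8 × 5500 = 1476 + 1520 + 4400 = 7396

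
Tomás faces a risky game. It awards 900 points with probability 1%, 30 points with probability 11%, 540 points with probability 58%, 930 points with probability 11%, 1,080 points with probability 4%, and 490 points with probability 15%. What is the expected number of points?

EV = 0.01 × 900 + 0.11 × 30 + 0.58 × 540 + 0.11 × 930 + 0.04 × 1080 + 0.15 × 490 = 9 + 3.3 + 313.2 + 102.3 + 43.2 + 73.5 = 544.5

544.5 points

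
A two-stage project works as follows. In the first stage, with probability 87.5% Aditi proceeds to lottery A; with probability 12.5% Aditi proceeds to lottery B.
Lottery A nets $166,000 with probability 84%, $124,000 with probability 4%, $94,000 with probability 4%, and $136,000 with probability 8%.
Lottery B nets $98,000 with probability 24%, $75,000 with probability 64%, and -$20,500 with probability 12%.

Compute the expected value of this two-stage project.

EV(A) = 0.84 × 166000 + 0.04 × 124000 + 0.04 × 94000 + 0.08 × 136000 = 139440 + 4960 + 3760 + 10880 = 159040
EV(B) = 0.24 × 98000 + 0.64 × 75000 + 0.12 × (-20500) = 23520 + 48000 − 2460 = 69060
Overall = 0.875 × 159040 + 0.125 × 69060 = 139160 + 8632.5 = 147792.5

$147,792.50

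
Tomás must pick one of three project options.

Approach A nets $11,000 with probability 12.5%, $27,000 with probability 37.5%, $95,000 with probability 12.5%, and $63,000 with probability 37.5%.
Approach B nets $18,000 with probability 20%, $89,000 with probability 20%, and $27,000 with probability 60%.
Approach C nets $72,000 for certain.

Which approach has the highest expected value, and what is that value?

Approach C ($72,000)

Approach A = 0.125 × 11000 + 0.375 × 27000 + 0.125 × 95000 + 0.375 × 63000 = 1375 + 10125 + 11875 + 23625 = 47000
Approach B = 0.2 × 18000 + 0.2 × 89000 + 0.6 × 27000 = 3600 + 17800 + 16200 = 37600
Approach C: 72000 (certain)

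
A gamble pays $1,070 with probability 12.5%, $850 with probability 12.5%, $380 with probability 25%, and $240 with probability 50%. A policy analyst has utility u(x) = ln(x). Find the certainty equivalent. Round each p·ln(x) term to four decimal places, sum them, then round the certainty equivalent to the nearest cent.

E[u] = 0.125·ln(1070) + 0.125·ln(850) + 0.25·ln(380) + 0.5·ln(240) = 0.8719 + 0.8432 + 1.4850 + 2.7403 = 5.9404
CE = e^5.9404 ≈ 380.09

$380.09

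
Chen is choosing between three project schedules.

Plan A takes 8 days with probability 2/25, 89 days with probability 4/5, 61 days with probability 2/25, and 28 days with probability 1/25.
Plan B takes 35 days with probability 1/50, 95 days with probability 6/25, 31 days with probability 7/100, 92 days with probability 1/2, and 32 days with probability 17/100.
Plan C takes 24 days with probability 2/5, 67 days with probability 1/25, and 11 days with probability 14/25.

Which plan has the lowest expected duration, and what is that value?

Plan A = 2/25 × 8 + 4/5 × 89 + 2/25 × 61 + 1/25 × 28 = 0.64 + 71.2 + 4.88 + 1.12 = 77.84
Plan B = 1/50 × 35 + 6/25 × 95 + 7/100 × 31 + 1/2 × 92 + 17/100 × 32 = 0.7 + 22.8 + 2.17 + 46 + 5.44 = 77.11
Plan C = 2/5 × 24 + 1/25 × 67 + 14/25 × 11 = 9.6 + 2.68 + 6.16 = 18.44

Plan C (18.44 days)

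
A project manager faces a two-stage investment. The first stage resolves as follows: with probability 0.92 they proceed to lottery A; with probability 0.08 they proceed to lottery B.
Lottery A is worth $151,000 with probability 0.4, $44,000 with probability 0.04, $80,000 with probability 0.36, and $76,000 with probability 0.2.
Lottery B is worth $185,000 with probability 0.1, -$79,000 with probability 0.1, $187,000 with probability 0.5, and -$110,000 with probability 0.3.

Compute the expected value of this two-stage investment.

$103,355.20

EV(A) = 0.4 × 151000 + 0.04 × 44000 + 0.36 × 80000 + 0.2 × 76000 = 60400 + 1760 + 28800 + 15200 = 106160
EV(B) = 0.1 × 185000 + 0.1 × (-79000) + 0.5 × 187000 + 0.3 × (-110000) = 18500 − 7900 + 93500 − 33000 = 71100
Overall = 0.92 × 106160 + 0.08 × 71100 = 97667.2 + 5688 = 103355.2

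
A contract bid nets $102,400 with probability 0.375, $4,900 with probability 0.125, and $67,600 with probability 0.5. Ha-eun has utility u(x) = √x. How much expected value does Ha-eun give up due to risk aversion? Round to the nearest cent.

E[u] = 0.375·√102400 + 0.125·√4900 + 0.5·√67600 = 0.375·320 + 0.125·70 + 0.5·260 = 258.75
CE = (258.75)² = 66951.5625
Risk premium = EV − CE = 72812.5 − 66951.5625 = 5860.9375

$5,860.94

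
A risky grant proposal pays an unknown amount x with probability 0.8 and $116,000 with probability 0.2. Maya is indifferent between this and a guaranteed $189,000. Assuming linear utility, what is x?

x = $207,250

0.8·x + 0.2·116000 = 189000
0.8·x = 189000 − 23200 = 165800
x = 165800 / 0.8 = 207250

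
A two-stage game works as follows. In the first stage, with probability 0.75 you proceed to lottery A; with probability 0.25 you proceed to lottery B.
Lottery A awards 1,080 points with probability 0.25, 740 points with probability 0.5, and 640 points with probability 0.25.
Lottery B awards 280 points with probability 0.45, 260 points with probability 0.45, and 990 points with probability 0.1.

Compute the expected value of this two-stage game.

EV(A) = 0.25 × 1080 + 0.5 × 740 + 0.25 × 640 = 270 + 370 + 160 = 800
EV(B) = 0.45 × 280 + 0.45 × 260 + 0.1 × 990 = 126 + 117 + 99 = 342
Overall = 0.75 × 800 + 0.25 × 342 = 600 + 85.5 = 685.5

685.5 points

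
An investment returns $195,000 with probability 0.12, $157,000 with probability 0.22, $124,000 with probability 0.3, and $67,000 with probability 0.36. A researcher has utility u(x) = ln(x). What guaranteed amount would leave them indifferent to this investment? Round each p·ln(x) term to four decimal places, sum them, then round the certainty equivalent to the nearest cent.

$110,492.18

E[u] = 0.12·ln(195000) + 0.22·ln(157000) + 0.3·ln(124000) + 0.36·ln(67000) = 1.4617 + 2.6321 + 3.5184 + 4.0005 = 11.6127
CE = e^11.6127 ≈ 110492.18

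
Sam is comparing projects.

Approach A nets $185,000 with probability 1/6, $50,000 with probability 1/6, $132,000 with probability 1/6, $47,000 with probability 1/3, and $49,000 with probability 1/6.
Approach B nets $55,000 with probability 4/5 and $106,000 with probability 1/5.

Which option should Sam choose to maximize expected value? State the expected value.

Approach A ($85,000)

Approach A = 1/6 × 185000 + 1/6 × 50000 + 1/6 × 132000 + 1/3 × 47000 + 1/6 × 49000 = 30833.3333 + 8333.3333 + 22000 + 15666.6667 + 8166.6667 = 85000
Approach B = 4/5 × 55000 + 1/5 × 106000 = 44000 + 21200 = 65200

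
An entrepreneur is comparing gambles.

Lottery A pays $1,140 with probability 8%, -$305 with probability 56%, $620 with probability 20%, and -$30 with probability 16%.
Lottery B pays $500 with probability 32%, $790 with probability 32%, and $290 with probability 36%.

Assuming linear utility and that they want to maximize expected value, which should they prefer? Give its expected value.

Lottery B ($517.20)

Lottery A = 0.08 × 1140 + 0.56 × (-305) + 0.2 × 620 + 0.16 × (-30) = 91.2 − 170.8 + 124 − 4.8 = 39.6
Lottery B = 0.32 × 500 + 0.32 × 790 + 0.36 × 290 = 160 + 252.8 + 104.4 = 517.2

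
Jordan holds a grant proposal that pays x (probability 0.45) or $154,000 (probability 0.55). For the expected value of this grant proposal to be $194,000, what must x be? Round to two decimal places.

x = $242,888.89

0.45·x + 0.55·154000 = 194000
0.45·x = 194000 − 84700 = 109300
x = 109300 / 0.45 = 242888.8889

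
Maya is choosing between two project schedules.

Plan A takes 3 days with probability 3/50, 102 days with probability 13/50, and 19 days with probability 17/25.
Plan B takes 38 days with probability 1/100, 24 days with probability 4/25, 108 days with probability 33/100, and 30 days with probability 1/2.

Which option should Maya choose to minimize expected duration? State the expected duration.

Plan A = 3/50 × 3 + 13/50 × 102 + 17/25 × 19 = 0.18 + 26.52 + 12.92 = 39.62
Plan B = 1/100 × 38 + 4/25 × 24 + 33/100 × 108 + 1/2 × 30 = 0.38 + 3.84 + 35.64 + 15 = 54.86

Plan A (39.62 days)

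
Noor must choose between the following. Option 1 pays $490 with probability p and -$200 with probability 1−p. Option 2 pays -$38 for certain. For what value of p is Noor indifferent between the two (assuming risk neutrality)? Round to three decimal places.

p·490 + (1−p)·(-200) = -38
690p − 200 = -38
p = (-38 + 200) / 690

p = 0.235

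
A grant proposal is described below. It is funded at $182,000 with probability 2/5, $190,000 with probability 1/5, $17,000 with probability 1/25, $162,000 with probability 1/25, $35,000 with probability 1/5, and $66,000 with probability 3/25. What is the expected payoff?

EV = 2/5 × 182000 + 1/5 × 190000 + 1/25 × 17000 + 1/25 × 162000 + 1/5 × 35000 + 3/25 × 66000 = 72800 + 38000 + 680 + 6480 + 7000 + 7920 = 132880

$132,880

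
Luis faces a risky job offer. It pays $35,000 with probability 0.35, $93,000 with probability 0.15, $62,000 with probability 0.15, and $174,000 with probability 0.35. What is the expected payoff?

EV = 0.35 × 35000 + 0.15 × 93000 + 0.15 × 62000 + 0.35 × 174000 = 12250 + 13950 + 9300 + 60900 = 96400

$96,400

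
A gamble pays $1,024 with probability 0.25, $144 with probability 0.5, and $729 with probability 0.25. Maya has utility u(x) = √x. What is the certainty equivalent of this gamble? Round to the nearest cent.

E[u] = 0.25·√1024 + 0.5·√144 + 0.25·√729 = 0.25·32 + 0.5·12 + 0.25·27 = 20.75
CE = (20.75)² = 430.5625

$430.56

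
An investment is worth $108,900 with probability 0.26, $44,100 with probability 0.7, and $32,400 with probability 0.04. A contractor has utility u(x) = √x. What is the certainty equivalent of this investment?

E[u] = 0.26·√108900 + 0.7·√44100 + 0.04·√32400 = 0.26·330 + 0.7·210 + 0.04·180 = 240
CE = (240)² = 57600

$57,600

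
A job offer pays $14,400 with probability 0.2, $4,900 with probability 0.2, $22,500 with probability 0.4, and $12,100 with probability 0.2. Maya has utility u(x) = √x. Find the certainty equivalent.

E[u] = 0.2·√14400 + 0.2·√4900 + 0.4·√22500 + 0.2·√12100 = 0.2·120 + 0.2·70 + 0.4·150 + 0.2·110 = 120
CE = (120)² = 14400

$14,400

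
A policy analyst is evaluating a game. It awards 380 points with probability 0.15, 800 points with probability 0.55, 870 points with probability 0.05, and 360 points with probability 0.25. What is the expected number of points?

EV = 0.15 × 380 + 0.55 × 800 + 0.05 × 870 + 0.25 × 360 = 57 + 440 + 43.5 + 90 = 630.5

630.5 points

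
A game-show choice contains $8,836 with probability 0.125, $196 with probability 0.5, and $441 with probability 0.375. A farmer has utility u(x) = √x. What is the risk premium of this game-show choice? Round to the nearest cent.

E[u] = 0.125·√8836 + 0.5·√196 + 0.375·√441 = 0.125·94 + 0.5·14 + 0.375·21 = 26.625
CE = (26.625)² = 708.890625
Risk premium = EV − CE = 1367.875 − 708.890625 = 658.984375

$658.98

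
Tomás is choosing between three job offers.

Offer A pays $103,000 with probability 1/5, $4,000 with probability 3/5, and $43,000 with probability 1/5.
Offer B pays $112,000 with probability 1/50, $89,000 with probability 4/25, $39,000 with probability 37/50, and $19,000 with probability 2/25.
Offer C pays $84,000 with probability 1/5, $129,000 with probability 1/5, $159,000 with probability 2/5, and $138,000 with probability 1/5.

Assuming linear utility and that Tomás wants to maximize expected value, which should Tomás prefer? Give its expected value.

Offer C ($133,800)

Offer A = 1/5 × 103000 + 3/5 × 4000 + 1/5 × 43000 = 20600 + 2400 + 8600 = 31600
Offer B = 1/50 × 112000 + 4/25 × 89000 + 37/50 × 39000 + 2/25 × 19000 = 2240 + 14240 + 28860 + 1520 = 46860
Offer C = 1/5 × 84000 + 1/5 × 129000 + 2/5 × 159000 + 1/5 × 138000 = 16800 + 25800 + 63600 + 27600 = 133800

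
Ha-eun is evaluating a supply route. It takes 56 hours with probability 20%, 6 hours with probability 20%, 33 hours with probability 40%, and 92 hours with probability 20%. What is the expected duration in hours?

EV = 0.2 × 56 + 0.2 × 6 + 0.4 × 33 + 0.2 × 92 = 11.2 + 1.2 + 13.2 + 18.4 = 44

44 hours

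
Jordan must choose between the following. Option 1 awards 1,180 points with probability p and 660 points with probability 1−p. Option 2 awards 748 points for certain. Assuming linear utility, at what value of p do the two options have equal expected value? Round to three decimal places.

p·1180 + (1−p)·660 = 748
520p + 660 = 748
p = (748 − 660) / 520

p = 0.169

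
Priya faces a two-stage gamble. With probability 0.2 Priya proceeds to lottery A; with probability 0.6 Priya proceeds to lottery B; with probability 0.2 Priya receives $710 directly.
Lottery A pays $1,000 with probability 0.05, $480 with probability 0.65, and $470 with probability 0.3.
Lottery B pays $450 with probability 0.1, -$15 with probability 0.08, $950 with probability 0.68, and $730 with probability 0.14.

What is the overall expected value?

EV(A) = 0.05 × 1000 + 0.65 × 480 + 0.3 × 470 = 50 + 312 + 141 = 503
EV(B) = 0.1 × 450 + 0.08 × (-15) + 0.68 × 950 + 0.14 × 730 = 45 − 1.2 + 646 + 102.2 = 792
Branch C: 710 (certain)
Overall = 0.2 × 503 + 0.6 × 792 + 0.2 × 710 = 100.6 + 475.2 + 142 = 717.8

$717.80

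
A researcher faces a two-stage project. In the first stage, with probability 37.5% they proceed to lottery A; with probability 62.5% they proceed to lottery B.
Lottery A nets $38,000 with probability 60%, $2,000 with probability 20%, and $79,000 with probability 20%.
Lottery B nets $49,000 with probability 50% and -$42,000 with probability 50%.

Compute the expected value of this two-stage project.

EV(A) = 0.6 × 38000 + 0.2 × 2000 + 0.2 × 79000 = 22800 + 400 + 15800 = 39000
EV(B) = 0.5 × 49000 + 0.5 × (-42000) = 24500 − 21000 = 3500
Overall = 0.375 × 39000 + 0.625 × 3500 = 14625 + 2187.5 = 16812.5

$16,812.50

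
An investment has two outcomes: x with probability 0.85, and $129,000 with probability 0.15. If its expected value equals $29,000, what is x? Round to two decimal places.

0.85·x + 0.15·129000 = 29000
0.85·x = 29000 − 19350 = 9650
x = 9650 / 0.85 = 11352.9412

x = $11,352.94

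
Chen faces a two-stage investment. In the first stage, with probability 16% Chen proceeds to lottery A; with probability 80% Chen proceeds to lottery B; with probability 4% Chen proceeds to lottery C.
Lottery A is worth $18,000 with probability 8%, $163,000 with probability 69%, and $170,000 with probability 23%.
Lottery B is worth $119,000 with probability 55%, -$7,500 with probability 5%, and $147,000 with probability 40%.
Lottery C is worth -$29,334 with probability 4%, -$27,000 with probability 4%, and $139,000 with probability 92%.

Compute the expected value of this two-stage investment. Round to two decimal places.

$128,606.67

EV(A) = 0.08 × 18000 + 0.69 × 163000 + 0.23 × 170000 = 1440 + 112470 + 39100 = 153010
EV(B) = 0.55 × 119000 + 0.05 × (-7500) + 0.4 × 147000 = 65450 − 375 + 58800 = 123875
EV(C) = 0.04 × (-29334) + 0.04 × (-27000) + 0.92 × 139000 = -1173.36 − 1080 + 127880 = 125626.64
Overall = 0.16 × 153010 + 0.8 × 123875 + 0.04 × 125626.64 = 24481.6 + 99100 + 5025.0656 = 128606.6656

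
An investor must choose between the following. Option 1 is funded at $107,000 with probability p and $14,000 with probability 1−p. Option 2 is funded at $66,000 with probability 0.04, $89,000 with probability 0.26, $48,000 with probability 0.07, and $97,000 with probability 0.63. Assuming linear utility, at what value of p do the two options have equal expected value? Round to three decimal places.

p = 0.820

EV(Option 2) = 0.04 × 66000 + 0.26 × 89000 + 0.07 × 48000 + 0.63 × 97000 = 2640 + 23140 + 3360 + 61110 = 90250
p·107000 + (1−p)·14000 = 90250
93000p + 14000 = 90250
p = (90250 − 14000) / 93000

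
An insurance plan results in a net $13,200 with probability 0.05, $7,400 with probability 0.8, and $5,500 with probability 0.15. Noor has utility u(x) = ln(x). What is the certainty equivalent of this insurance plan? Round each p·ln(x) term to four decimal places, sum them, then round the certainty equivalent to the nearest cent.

$7,285.93

E[u] = 0.05·ln(13200) + 0.8·ln(7400) + 0.15·ln(5500) = 0.4744 + 7.1274 + 1.2919 = 8.8937
CE = e^8.8937 ≈ 7285.93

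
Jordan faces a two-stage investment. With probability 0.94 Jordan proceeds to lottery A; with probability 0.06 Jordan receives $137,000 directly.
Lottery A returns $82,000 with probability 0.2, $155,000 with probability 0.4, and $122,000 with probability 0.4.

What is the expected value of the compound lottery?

EV(A) = 0.2 × 82000 + 0.4 × 155000 + 0.4 × 122000 = 16400 + 62000 + 48800 = 127200
Branch B: 137000 (certain)
Overall = 0.94 × 127200 + 0.06 × 137000 = 119568 + 8220 = 127788

$127,788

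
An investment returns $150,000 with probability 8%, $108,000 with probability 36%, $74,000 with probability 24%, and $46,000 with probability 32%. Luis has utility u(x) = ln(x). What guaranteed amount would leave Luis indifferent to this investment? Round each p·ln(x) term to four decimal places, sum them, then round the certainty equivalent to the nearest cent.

E[u] = 0.08·ln(150000) + 0.36·ln(108000) + 0.24·ln(74000) + 0.32·ln(46000) = 0.9535 + 4.1724 + 2.6908 + 3.4356 = 11.2523
CE = e^11.2523 ≈ 77056.95

$77,056.95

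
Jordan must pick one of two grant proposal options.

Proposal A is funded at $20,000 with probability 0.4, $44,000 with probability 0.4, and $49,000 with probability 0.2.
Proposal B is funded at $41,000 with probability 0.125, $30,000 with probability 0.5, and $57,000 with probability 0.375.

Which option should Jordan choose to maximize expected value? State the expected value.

Proposal B ($41,500)

Proposal A = 0.4 × 20000 + 0.4 × 44000 + 0.2 × 49000 = 8000 + 17600 + 9800 = 35400
Proposal B = 0.125 × 41000 + 0.5 × 30000 + 0.375 × 57000 = 5125 + 15000 + 21375 = 41500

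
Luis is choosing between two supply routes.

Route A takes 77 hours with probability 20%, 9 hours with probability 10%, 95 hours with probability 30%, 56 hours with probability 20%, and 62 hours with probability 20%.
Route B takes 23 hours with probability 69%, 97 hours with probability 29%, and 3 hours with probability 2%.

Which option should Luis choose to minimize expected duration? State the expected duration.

Route B (44.06 hours)

Route A = 0.2 × 77 + 0.1 × 9 + 0.3 × 95 + 0.2 × 56 + 0.2 × 62 = 15.4 + 0.9 + 28.5 + 11.2 + 12.4 = 68.4
Route B = 0.69 × 23 + 0.29 × 97 + 0.02 × 3 = 15.87 + 28.13 + 0.06 = 44.06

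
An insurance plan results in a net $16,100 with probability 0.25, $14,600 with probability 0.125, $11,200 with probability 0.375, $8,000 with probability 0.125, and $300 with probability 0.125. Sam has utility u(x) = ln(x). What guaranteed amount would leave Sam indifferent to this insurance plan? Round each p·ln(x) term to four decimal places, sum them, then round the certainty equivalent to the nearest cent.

$7,731.05

E[u] = 0.25·ln(16100) + 0.125·ln(14600) + 0.375·ln(11200) + 0.125·ln(8000) + 0.125·ln(300) = 2.4216 + 1.1986 + 3.4964 + 1.1234 + 0.7130 = 8.9530
CE = e^8.9530 ≈ 7731.05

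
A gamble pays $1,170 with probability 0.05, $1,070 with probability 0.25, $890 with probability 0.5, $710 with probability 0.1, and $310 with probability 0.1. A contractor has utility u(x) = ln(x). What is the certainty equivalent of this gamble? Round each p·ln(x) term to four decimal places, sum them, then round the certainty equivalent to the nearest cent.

E[u] = 0.05·ln(1170) + 0.25·ln(1070) + 0.5·ln(890) + 0.1·ln(710) + 0.1·ln(310) = 0.3532 + 1.7439 + 3.3956 + 0.6565 + 0.5737 = 6.7229
CE = e^6.7229 ≈ 831.22

$831.22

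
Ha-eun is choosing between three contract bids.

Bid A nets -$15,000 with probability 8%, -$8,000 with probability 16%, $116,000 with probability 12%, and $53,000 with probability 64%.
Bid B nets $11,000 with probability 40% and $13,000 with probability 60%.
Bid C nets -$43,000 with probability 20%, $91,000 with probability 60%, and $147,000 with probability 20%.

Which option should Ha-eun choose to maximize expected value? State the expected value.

Bid C ($75,400)

Bid A = 0.08 × (-15000) + 0.16 × (-8000) + 0.12 × 116000 + 0.64 × 53000 = -1200 − 1280 + 13920 + 33920 = 45360
Bid B = 0.4 × 11000 + 0.6 × 13000 = 4400 + 7800 = 12200
Bid C = 0.2 × (-43000) + 0.6 × 91000 + 0.2 × 147000 = -8600 + 54600 + 29400 = 75400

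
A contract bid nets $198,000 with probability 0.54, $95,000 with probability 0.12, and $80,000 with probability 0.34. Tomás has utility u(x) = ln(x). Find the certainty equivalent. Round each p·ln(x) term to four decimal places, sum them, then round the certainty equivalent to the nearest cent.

E[u] = 0.54·ln(198000) + 0.12·ln(95000) + 0.34·ln(80000) = 6.5859 + 1.3754 + 3.8385 = 11.7998
CE = e^11.7998 ≈ 133225.71

$133,225.71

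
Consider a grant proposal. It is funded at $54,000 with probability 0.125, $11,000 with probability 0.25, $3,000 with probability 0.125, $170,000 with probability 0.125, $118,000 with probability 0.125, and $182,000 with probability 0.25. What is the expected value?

EV = 0.125 × 54000 + 0.25 × 11000 + 0.125 × 3000 + 0.125 × 170000 + 0.125 × 118000 + 0.25 × 182000 = 6750 + 2750 + 375 + 21250 + 14750 + 45500 = 91375

$91,375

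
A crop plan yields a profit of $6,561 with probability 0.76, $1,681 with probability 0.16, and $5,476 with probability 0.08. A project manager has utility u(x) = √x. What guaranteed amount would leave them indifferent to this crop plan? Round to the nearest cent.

$5,481.92

E[u] = 0.76·√6561 + 0.16·√1681 + 0.08·√5476 = 0.76·81 + 0.16·41 + 0.08·74 = 74.04
CE = (74.04)² = 5481.9216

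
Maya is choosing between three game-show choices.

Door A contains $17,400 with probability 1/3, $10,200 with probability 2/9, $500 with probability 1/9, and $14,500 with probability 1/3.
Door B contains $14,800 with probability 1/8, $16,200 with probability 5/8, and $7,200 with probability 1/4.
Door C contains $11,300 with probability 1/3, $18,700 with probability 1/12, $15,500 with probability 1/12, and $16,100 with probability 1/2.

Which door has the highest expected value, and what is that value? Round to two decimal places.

Door A = 1/3 × 17400 + 2/9 × 10200 + 1/9 × 500 + 1/3 × 14500 = 5800 + 2266.6667 + 55.5556 + 4833.3333 = 12955.5556
Door B = 1/8 × 14800 + 5/8 × 16200 + 1/4 × 7200 = 1850 + 10125 + 1800 = 13775
Door C = 1/3 × 11300 + 1/12 × 18700 + 1/12 × 15500 + 1/2 × 16100 = 3766.6667 + 1558.3333 + 1291.6667 + 8050 = 14666.6667

Door C ($14,666.67)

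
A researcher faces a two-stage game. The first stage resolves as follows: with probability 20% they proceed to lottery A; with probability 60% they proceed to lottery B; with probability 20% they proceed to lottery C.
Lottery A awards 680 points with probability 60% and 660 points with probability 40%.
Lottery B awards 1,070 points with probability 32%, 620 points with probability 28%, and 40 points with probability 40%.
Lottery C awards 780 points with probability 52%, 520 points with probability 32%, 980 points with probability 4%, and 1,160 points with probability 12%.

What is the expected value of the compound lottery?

EV(A) = 0.6 × 680 + 0.4 × 660 = 408 + 264 = 672
EV(B) = 0.32 × 1070 + 0.28 × 620 + 0.4 × 40 = 342.4 + 173.6 + 16 = 532
EV(C) = 0.52 × 780 + 0.32 × 520 + 0.04 × 980 + 0.12 × 1160 = 405.6 + 166.4 + 39.2 + 139.2 = 750.4
Overall = 0.2 × 672 + 0.6 × 532 + 0.2 × 750.4 = 134.4 + 319.2 + 150.08 = 603.68

603.68 points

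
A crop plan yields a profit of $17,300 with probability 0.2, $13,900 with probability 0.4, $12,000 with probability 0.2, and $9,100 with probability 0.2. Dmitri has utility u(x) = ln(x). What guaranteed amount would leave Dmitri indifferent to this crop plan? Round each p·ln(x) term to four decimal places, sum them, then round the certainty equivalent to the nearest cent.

E[u] = 0.2·ln(17300) + 0.4·ln(13900) + 0.2·ln(12000) + 0.2·ln(9100) = 1.9517 + 3.8159 + 1.8785 + 1.8232 = 9.4693
CE = e^9.4693 ≈ 12955.81

$12,955.81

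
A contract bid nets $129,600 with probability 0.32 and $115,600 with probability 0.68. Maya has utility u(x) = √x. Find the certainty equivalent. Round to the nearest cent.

$119,992.96

E[u] = 0.32·√129600 + 0.68·√115600 = 0.32·360 + 0.68·340 = 346.4
CE = (346.4)² = 119992.96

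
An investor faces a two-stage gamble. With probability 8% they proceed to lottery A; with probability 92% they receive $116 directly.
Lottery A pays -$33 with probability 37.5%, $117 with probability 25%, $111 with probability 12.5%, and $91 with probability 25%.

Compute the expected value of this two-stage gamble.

EV(A) = 0.375 × (-33) + 0.25 × 117 + 0.125 × 111 + 0.25 × 91 = -12.375 + 29.25 + 13.875 + 22.75 = 53.5
Branch B: 116 (certain)
Overall = 0.08 × 53.5 + 0.92 × 116 = 4.28 + 106.72 = 111

$111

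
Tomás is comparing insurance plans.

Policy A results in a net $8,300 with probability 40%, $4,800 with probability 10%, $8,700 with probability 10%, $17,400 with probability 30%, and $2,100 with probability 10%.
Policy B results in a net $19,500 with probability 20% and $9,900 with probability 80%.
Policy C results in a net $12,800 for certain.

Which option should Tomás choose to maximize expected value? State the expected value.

Policy A = 0.4 × 8300 + 0.1 × 4800 + 0.1 × 8700 + 0.3 × 17400 + 0.1 × 2100 = 3320 + 480 + 870 + 5220 + 210 = 10100
Policy B = 0.2 × 19500 + 0.8 × 9900 = 3900 + 7920 = 11820
Policy C: 12800 (certain)

Policy C ($12,800)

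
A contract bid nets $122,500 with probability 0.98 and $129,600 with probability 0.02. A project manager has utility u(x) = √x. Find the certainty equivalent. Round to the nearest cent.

E[u] = 0.98·√122500 + 0.02·√129600 = 0.98·350 + 0.02·360 = 350.2
CE = (350.2)² = 122640.04

$122,640.04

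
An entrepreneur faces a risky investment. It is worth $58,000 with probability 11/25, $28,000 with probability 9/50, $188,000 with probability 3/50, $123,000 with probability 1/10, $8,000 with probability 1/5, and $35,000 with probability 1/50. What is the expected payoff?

$56,440

EV = 11/25 × 58000 + 9/50 × 28000 + 3/50 × 188000 + 1/10 × 123000 + 1/5 × 8000 + 1/50 × 35000 = 25520 + 5040 + 11280 + 12300 + 1600 + 700 = 56440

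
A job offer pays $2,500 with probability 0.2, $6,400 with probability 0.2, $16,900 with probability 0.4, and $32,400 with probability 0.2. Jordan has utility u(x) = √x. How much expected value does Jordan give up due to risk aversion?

E[u] = 0.2·√2500 + 0.2·√6400 + 0.4·√16900 + 0.2·√32400 = 0.2·50 + 0.2·80 + 0.4·130 + 0.2·180 = 114
CE = (114)² = 12996
Risk premium = EV − CE = 15020 − 12996 = 2024

$2,024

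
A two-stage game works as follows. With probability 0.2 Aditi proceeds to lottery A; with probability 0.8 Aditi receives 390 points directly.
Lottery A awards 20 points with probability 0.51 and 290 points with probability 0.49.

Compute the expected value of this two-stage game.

EV(A) = 0.51 × 20 + 0.49 × 290 = 10.2 + 142.1 = 152.3
Branch B: 390 (certain)
Overall = 0.2 × 152.3 + 0.8 × 390 = 30.46 + 312 = 342.46

342.46 points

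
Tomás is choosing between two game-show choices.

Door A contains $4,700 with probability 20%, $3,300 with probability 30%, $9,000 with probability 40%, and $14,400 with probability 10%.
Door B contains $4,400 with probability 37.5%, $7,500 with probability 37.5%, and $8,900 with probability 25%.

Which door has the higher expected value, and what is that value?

Door A ($6,970)

Door A = 0.2 × 4700 + 0.3 × 3300 + 0.4 × 9000 + 0.1 × 14400 = 940 + 990 + 3600 + 1440 = 6970
Door B = 0.375 × 4400 + 0.375 × 7500 + 0.25 × 8900 = 1650 + 2812.5 + 2225 = 6687.5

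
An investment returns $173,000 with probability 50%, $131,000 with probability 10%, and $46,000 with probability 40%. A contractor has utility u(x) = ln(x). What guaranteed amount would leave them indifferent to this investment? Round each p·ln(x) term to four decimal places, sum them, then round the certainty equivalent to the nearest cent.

E[u] = 0.5·ln(173000) + 0.1·ln(131000) + 0.4·ln(46000) = 6.0305 + 1.1783 + 4.2946 = 11.5034
CE = e^11.5034 ≈ 99051.98

$99,051.98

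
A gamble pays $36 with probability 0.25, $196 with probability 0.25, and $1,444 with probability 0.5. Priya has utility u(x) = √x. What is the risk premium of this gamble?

E[u] = 0.25·√36 + 0.25·√196 + 0.5·√1444 = 0.25·6 + 0.25·14 + 0.5·38 = 24
CE = (24)² = 576
Risk premium = EV − CE = 780 − 576 = 204

$204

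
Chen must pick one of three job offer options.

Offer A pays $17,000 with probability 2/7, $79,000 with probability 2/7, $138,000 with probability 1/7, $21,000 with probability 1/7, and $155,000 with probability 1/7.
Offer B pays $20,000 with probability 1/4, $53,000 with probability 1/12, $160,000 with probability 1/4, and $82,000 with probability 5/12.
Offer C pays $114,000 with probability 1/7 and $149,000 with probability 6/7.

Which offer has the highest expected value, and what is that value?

Offer C ($144,000)

Offer A = 2/7 × 17000 + 2/7 × 79000 + 1/7 × 138000 + 1/7 × 21000 + 1/7 × 155000 = 4857.1429 + 22571.4286 + 19714.2857 + 3000 + 22142.8571 = 72285.7143
Offer B = 1/4 × 20000 + 1/12 × 53000 + 1/4 × 160000 + 5/12 × 82000 = 5000 + 4416.6667 + 40000 + 34166.6667 = 83583.3333
Offer C = 1/7 × 114000 + 6/7 × 149000 = 16285.7143 + 127714.2857 = 144000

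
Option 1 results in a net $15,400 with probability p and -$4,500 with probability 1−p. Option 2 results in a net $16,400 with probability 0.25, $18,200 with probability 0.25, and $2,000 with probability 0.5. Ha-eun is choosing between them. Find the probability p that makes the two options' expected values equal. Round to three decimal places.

p = 0.711

EV(Option 2) = 0.25 × 16400 + 0.25 × 18200 + 0.5 × 2000 = 4100 + 4550 + 1000 = 9650
p·15400 + (1−p)·(-4500) = 9650
19900p − 4500 = 9650
p = (9650 + 4500) / 19900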